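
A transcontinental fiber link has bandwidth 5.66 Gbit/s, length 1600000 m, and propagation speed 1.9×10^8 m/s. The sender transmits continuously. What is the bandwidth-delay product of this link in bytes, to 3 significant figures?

5960000 bytes

Propagation delay = 1600000 / 190000000 = 0.00842105 s.
BDP = R × t_prop = 5660000000 × 0.00842105 = 47663200 bits.
In bytes: 47663200/8 = 5960000 bytes.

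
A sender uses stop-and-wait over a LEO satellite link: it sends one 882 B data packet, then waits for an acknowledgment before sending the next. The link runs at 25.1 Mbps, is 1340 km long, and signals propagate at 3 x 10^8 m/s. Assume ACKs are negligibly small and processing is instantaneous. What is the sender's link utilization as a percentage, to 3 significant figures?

t_tx = L/R = 7056/25100000 = 0.000281116 s.
t_prop = 1340000/300000000 = 0.00446667 s; RTT = 0.00893333 s.
Cycle = t_tx + RTT = 0.00921445 s.
Utilization = t_tx / cycle = 0.000281116/0.00921445 = 3.05 %.

3.05 %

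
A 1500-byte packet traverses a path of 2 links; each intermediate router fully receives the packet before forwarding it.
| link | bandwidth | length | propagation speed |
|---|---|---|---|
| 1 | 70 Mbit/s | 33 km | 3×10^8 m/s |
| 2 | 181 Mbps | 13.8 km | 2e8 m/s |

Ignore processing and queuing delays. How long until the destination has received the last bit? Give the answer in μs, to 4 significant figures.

416.7 μs

L = 1500 × 8 = 12000 bits.
Transmission delays (L/R per hop): 171.429, 66.2983 μs; sum = 237.727 μs.
Propagation delays (d/s per hop): 110, 69 μs; sum = 179 μs.
End-to-end = 416.7 μs.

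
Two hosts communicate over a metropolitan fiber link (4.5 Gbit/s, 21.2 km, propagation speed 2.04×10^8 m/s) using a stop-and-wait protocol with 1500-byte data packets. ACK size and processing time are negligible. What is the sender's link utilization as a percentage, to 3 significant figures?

t_tx = L/R = 12000/4500000000 = 2.66667e-06 s.
t_prop = 21200/204000000 = 0.000103922 s; RTT = 0.000207843 s.
Cycle = t_tx + RTT = 0.00021051 s.
Utilization = t_tx / cycle = 2.66667e-06/0.00021051 = 1.27 %.

1.27 %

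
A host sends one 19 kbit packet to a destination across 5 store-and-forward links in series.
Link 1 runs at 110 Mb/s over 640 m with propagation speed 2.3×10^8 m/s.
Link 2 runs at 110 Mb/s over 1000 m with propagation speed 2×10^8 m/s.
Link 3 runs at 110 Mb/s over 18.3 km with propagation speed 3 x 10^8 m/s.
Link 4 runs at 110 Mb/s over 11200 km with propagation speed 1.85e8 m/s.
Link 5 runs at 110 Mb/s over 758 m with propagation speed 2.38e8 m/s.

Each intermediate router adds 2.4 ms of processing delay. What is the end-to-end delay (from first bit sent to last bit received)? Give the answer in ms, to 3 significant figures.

71.1 ms

L = 19000 bits.
Transmission delay per hop = L/R = 19000/110000000 = 0.172727 ms; 5 hops → 0.863636 ms.
Propagation delays (d/s per hop): 0.00278261, 0.005, 0.061, 60.5405, 0.00318487 ms; sum = 60.6125 ms.
Processing at 4 router(s): 4 × 2.4 ms = 9.6 ms.
End-to-end = 71.1 ms.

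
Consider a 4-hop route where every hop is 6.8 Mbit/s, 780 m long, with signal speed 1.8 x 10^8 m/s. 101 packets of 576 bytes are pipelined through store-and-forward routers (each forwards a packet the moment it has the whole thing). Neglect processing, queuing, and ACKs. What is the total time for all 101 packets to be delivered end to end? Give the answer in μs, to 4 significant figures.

70490 μs

Per-hop transmission t_tx = L/R = 4608/6800000 = 677.647 μs.
Per-hop propagation t_prop = 780/180000000 = 4.33333 μs.
Pipeline fill: first packet needs 4·t_tx to clear all hops; remaining 100 packets each add one t_tx.
Total = (4+101-1)·t_tx + 4·t_prop = 104·677.647 + 4·4.33333 = 70490 μs.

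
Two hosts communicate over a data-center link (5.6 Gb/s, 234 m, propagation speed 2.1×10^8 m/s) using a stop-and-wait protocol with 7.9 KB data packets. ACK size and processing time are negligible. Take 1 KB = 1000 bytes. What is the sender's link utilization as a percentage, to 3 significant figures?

t_tx = L/R = 63200/5600000000 = 1.12857e-05 s.
t_prop = 234/210000000 = 1.11429e-06 s; RTT = 2.22857e-06 s.
Cycle = t_tx + RTT = 1.35143e-05 s.
Utilization = t_tx / cycle = 1.12857e-05/1.35143e-05 = 83.5 %.

83.5 %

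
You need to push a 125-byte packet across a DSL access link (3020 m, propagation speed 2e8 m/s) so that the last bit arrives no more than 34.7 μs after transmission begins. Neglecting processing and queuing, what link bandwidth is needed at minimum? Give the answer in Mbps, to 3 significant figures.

51.0 Mbps

L = 1000 bits.
Propagation delay = 3020 / 200000000 = 15.1 μs.
Transmission budget = 34.7 − 15.1 = 19.6 μs.
R ≥ L / t_tx = 1000 bits / 1.96e-05 s = 51.0 Mbps.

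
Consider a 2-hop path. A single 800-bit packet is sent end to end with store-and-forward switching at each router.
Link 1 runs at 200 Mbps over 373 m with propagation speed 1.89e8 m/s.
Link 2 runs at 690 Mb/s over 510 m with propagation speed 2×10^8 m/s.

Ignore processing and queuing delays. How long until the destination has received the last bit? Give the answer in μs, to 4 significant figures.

9.683 μs

Transmission delays (L/R per hop): 4, 1.15942 μs; sum = 5.15942 μs.
Propagation delays (d/s per hop): 1.97354, 2.55 μs; sum = 4.52354 μs.
End-to-end = 9.683 μs.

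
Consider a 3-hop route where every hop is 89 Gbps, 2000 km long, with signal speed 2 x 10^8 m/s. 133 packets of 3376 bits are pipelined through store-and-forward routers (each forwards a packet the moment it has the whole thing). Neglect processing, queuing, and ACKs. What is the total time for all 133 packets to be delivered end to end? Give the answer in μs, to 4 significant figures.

Per-hop transmission t_tx = L/R = 3376/89000000000 = 0.0379326 μs.
Per-hop propagation t_prop = 2000000/200000000 = 10000 μs.
Pipeline fill: first packet needs 3·t_tx to clear all hops; remaining 132 packets each add one t_tx.
Total = (3+133-1)·t_tx + 3·t_prop = 135·0.0379326 + 3·10000 = 30010 μs.

30010 μs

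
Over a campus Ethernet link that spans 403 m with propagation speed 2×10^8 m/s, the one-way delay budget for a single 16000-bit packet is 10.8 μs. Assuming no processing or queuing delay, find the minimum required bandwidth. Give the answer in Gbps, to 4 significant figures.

1.821 Gbps

Propagation delay = 403 / 200000000 = 2.015 μs.
Transmission budget = 10.8 − 2.015 = 8.785 μs.
R ≥ L / t_tx = 16000 bits / 8.785e-06 s = 1.821 Gbps.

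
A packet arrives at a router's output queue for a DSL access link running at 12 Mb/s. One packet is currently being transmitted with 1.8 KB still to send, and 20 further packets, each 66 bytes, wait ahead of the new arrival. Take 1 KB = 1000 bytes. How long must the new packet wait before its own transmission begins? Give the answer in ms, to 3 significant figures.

Each queued packet: L/R = 528/12000000 = 0.044 ms.
20 queued → 0.88 ms.
Plus remaining 14400 bits of current packet: 1.2 ms.
Queuing delay = 2.08 ms.

2.08 ms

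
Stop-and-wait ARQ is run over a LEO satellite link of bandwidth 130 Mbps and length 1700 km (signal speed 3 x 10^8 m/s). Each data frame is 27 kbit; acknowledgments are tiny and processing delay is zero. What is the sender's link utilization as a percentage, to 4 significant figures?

t_tx = L/R = 27000/130000000 = 0.000207692 s.
t_prop = 1700000/300000000 = 0.00566667 s; RTT = 0.0113333 s.
Cycle = t_tx + RTT = 0.011541 s.
Utilization = t_tx / cycle = 0.000207692/0.011541 = 1.800 %.

1.800 %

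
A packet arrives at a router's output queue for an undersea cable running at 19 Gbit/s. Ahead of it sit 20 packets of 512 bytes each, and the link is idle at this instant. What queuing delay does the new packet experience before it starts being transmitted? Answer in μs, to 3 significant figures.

4.31 μs

Each queued packet: L/R = 4096/19000000000 = 0.215579 μs.
20 queued → 4.31158 μs.
Queuing delay = 4.31 μs.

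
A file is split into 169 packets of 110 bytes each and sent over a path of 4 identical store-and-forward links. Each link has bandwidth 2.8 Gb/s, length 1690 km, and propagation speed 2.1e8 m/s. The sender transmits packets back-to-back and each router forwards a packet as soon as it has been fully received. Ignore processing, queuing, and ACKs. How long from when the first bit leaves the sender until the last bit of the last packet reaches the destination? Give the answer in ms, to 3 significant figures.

Per-hop transmission t_tx = L/R = 880/2800000000 = 0.000314286 ms.
Per-hop propagation t_prop = 1690000/210000000 = 8.04762 ms.
Pipeline fill: first packet needs 4·t_tx to clear all hops; remaining 168 packets each add one t_tx.
Total = (4+169-1)·t_tx + 4·t_prop = 172·0.000314286 + 4·8.04762 = 32.2 ms.

32.2 ms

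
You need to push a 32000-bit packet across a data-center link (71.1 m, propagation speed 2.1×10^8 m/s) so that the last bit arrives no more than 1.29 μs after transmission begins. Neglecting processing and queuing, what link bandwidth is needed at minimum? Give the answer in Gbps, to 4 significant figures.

33.63 Gbps

Propagation delay = 71.1 / 210000000 = 0.338571 μs.
Transmission budget = 1.29 − 0.338571 = 0.951429 μs.
R ≥ L / t_tx = 32000 bits / 9.51429e-07 s = 33.63 Gbps.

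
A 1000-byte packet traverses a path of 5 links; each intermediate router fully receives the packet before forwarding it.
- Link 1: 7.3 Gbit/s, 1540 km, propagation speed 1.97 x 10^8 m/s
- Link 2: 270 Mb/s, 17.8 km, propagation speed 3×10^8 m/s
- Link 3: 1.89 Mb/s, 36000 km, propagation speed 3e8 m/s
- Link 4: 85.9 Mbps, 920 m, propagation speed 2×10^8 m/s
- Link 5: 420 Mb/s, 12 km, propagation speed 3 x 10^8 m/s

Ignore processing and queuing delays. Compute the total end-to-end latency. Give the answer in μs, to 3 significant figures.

L = 1000 × 8 = 8000 bits.
Transmission delays (L/R per hop): 1.09589, 29.6296, 4232.8, 93.1315, 19.0476 μs; sum = 4375.71 μs.
Propagation delays (d/s per hop): 7817.26, 59.3333, 120000, 4.6, 40 μs; sum = 127921 μs.
End-to-end = 132000 μs.

132000 μs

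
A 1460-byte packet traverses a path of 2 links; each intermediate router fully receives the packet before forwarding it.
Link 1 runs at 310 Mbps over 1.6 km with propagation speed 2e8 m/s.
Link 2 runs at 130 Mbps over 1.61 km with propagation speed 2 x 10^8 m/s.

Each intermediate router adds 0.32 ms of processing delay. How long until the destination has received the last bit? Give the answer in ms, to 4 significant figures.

0.4636 ms

L = 1460 × 8 = 11680 bits.
Transmission delays (L/R per hop): 0.0376774, 0.0898462 ms; sum = 0.127524 ms.
Propagation delays (d/s per hop): 0.008, 0.00805 ms; sum = 0.01605 ms.
Processing at 1 router(s): 1 × 0.32 ms = 0.32 ms.
End-to-end = 0.4636 ms.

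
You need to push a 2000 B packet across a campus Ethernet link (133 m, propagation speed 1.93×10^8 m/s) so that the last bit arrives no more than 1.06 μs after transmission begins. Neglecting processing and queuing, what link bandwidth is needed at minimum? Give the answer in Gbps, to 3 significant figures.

43.1 Gbps

L = 16000 bits.
Propagation delay = 133 / 193000000 = 0.689119 μs.
Transmission budget = 1.06 − 0.689119 = 0.370881 μs.
R ≥ L / t_tx = 16000 bits / 3.70881e-07 s = 43.1 Gbps.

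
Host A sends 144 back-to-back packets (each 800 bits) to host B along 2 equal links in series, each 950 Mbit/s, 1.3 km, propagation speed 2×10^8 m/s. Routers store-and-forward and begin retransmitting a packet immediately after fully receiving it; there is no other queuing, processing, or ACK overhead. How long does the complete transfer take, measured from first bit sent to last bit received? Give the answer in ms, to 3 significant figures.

Per-hop transmission t_tx = L/R = 800/950000000 = 0.000842105 ms.
Per-hop propagation t_prop = 1300/200000000 = 0.0065 ms.
Pipeline fill: first packet needs 2·t_tx to clear all hops; remaining 143 packets each add one t_tx.
Total = (2+144-1)·t_tx + 2·t_prop = 145·0.000842105 + 2·0.0065 = 0.135 ms.

0.135 ms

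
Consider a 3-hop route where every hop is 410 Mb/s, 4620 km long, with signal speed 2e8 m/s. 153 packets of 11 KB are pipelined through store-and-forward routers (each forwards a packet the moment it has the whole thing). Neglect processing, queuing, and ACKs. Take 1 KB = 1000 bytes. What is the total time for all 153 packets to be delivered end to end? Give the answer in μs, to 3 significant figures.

Per-hop transmission t_tx = L/R = 88000/410000000 = 214.634 μs.
Per-hop propagation t_prop = 4620000/200000000 = 23100 μs.
Pipeline fill: first packet needs 3·t_tx to clear all hops; remaining 152 packets each add one t_tx.
Total = (3+153-1)·t_tx + 3·t_prop = 155·214.634 + 3·23100 = 103000 μs.

103000 μs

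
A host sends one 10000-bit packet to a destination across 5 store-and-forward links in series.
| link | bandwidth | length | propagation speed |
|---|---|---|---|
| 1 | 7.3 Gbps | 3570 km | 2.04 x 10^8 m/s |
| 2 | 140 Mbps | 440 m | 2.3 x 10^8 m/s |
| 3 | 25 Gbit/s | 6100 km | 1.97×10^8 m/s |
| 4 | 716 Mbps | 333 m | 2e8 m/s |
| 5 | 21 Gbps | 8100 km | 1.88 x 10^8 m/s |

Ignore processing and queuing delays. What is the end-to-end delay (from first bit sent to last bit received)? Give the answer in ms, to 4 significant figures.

Transmission delays (L/R per hop): 0.00136986, 0.0714286, 0.0004, 0.0139665, 0.00047619 ms; sum = 0.0876411 ms.
Propagation delays (d/s per hop): 17.5, 0.00191304, 30.9645, 0.001665, 43.0851 ms; sum = 91.5532 ms.
End-to-end = 91.64 ms.

91.64 ms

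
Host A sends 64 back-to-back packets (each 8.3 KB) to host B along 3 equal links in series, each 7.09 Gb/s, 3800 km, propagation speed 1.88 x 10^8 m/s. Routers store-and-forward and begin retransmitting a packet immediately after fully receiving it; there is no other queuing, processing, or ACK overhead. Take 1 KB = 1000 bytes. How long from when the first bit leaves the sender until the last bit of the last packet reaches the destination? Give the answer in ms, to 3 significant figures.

Per-hop transmission t_tx = L/R = 66400/7090000000 = 0.0093653 ms.
Per-hop propagation t_prop = 3800000/188000000 = 20.2128 ms.
Pipeline fill: first packet needs 3·t_tx to clear all hops; remaining 63 packets each add one t_tx.
Total = (3+64-1)·t_tx + 3·t_prop = 66·0.0093653 + 3·20.2128 = 61.3 ms.

61.3 ms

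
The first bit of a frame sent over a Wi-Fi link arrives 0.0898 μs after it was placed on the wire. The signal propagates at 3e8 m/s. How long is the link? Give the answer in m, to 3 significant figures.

d = s × t_prop = 300000000 × 8.98e-08 = 26.9 m.

26.9 m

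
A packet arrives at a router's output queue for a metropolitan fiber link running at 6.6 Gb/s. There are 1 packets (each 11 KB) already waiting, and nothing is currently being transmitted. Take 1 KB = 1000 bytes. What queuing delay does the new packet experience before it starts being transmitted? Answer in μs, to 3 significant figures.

13.3 μs

Each queued packet: L/R = 88000/6600000000 = 13.3333 μs.
1 queued → 13.3333 μs.
Queuing delay = 13.3 μs.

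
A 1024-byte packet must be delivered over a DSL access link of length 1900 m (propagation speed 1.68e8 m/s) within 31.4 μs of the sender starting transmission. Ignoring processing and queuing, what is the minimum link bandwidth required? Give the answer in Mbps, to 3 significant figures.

408 Mbps

L = 8192 bits.
Propagation delay = 1900 / 168000000 = 11.3095 μs.
Transmission budget = 31.4 − 11.3095 = 20.0905 μs.
R ≥ L / t_tx = 8192 bits / 2.00905e-05 s = 408 Mbps.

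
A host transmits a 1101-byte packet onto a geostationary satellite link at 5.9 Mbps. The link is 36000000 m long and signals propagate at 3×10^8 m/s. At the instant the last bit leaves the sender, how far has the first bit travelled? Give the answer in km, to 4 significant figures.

447.9 km

t_tx = L/R = 8808/5900000 = 0.00149288 s.
Distance = s × t_tx = 300000000 × 0.00149288 = 447.9 km.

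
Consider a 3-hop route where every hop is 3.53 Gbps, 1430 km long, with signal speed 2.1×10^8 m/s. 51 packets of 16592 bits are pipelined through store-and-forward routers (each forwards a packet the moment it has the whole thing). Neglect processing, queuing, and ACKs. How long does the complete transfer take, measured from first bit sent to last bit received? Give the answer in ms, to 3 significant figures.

20.7 ms

Per-hop transmission t_tx = L/R = 16592/3530000000 = 0.00470028 ms.
Per-hop propagation t_prop = 1430000/210000000 = 6.80952 ms.
Pipeline fill: first packet needs 3·t_tx to clear all hops; remaining 50 packets each add one t_tx.
Total = (3+51-1)·t_tx + 3·t_prop = 53·0.00470028 + 3·6.80952 = 20.7 ms.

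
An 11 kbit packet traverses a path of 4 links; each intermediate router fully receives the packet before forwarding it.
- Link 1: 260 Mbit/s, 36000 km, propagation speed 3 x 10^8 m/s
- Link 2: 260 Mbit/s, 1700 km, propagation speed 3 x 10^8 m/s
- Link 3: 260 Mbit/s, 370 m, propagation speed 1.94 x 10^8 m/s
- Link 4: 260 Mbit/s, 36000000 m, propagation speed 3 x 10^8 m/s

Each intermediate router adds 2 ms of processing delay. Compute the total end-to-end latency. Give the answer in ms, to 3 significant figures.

252 ms

L = 11000 bits.
Transmission delay per hop = L/R = 11000/260000000 = 0.0423077 ms; 4 hops → 0.169231 ms.
Propagation delays (d/s per hop): 120, 5.66667, 0.00190722, 120 ms; sum = 245.669 ms.
Processing at 3 router(s): 3 × 2 ms = 6 ms.
End-to-end = 252 ms.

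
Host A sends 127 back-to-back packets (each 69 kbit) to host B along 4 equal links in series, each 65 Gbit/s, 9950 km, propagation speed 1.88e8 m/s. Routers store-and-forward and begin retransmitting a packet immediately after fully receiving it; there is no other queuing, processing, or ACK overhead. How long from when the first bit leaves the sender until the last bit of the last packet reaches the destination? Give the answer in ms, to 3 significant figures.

212 ms

Per-hop transmission t_tx = L/R = 69000/65000000000 = 0.00106154 ms.
Per-hop propagation t_prop = 9950000/188000000 = 52.9255 ms.
Pipeline fill: first packet needs 4·t_tx to clear all hops; remaining 126 packets each add one t_tx.
Total = (4+127-1)·t_tx + 4·t_prop = 130·0.00106154 + 4·52.9255 = 212 ms.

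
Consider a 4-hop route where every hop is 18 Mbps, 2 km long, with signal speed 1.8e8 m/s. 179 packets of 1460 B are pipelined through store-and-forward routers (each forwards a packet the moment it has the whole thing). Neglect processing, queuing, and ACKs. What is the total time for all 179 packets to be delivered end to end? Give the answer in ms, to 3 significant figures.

Per-hop transmission t_tx = L/R = 11680/18000000 = 0.648889 ms.
Per-hop propagation t_prop = 2000/180000000 = 0.0111111 ms.
Pipeline fill: first packet needs 4·t_tx to clear all hops; remaining 178 packets each add one t_tx.
Total = (4+179-1)·t_tx + 4·t_prop = 182·0.648889 + 4·0.0111111 = 118 ms.

118 ms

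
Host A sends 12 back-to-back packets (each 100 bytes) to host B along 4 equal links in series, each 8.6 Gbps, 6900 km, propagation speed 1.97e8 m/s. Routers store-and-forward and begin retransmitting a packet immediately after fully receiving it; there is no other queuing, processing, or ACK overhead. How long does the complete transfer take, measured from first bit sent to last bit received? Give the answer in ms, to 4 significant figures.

140.1 ms

Per-hop transmission t_tx = L/R = 800/8600000000 = 9.30233e-05 ms.
Per-hop propagation t_prop = 6900000/197000000 = 35.0254 ms.
Pipeline fill: first packet needs 4·t_tx to clear all hops; remaining 11 packets each add one t_tx.
Total = (4+12-1)·t_tx + 4·t_prop = 15·9.30233e-05 + 4·35.0254 = 140.1 ms.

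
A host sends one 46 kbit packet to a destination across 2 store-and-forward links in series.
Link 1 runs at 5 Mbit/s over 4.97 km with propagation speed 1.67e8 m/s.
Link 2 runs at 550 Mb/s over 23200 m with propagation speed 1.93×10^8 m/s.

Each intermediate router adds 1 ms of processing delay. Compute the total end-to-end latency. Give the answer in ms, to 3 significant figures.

10.4 ms

L = 46000 bits.
Transmission delays (L/R per hop): 9.2, 0.0836364 ms; sum = 9.28364 ms.
Propagation delays (d/s per hop): 0.0297605, 0.120207 ms; sum = 0.149968 ms.
Processing at 1 router(s): 1 × 1 ms = 1 ms.
End-to-end = 10.4 ms.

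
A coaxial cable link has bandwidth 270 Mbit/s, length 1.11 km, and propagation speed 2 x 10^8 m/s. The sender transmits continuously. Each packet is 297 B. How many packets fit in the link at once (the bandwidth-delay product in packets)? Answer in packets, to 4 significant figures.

Propagation delay = 1110 / 200000000 = 5.55e-06 s.
BDP = R × t_prop = 270000000 × 5.55e-06 = 1498.5 bits.
In packets of 2376 bits: 0.6307 packets.

0.6307 packets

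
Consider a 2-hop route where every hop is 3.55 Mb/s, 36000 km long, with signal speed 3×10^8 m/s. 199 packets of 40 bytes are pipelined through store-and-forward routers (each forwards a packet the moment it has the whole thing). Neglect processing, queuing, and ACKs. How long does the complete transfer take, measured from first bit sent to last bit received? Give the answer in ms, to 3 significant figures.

258 ms

Per-hop transmission t_tx = L/R = 320/3550000 = 0.0901408 ms.
Per-hop propagation t_prop = 36000000/300000000 = 120 ms.
Pipeline fill: first packet needs 2·t_tx to clear all hops; remaining 198 packets each add one t_tx.
Total = (2+199-1)·t_tx + 2·t_prop = 200·0.0901408 + 2·120 = 258 ms.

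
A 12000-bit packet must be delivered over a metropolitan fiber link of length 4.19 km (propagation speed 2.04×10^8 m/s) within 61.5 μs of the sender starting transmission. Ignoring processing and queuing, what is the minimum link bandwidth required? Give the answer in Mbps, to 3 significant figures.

293 Mbps

Propagation delay = 4190 / 204000000 = 20.5392 μs.
Transmission budget = 61.5 − 20.5392 = 40.9608 μs.
R ≥ L / t_tx = 12000 bits / 4.09608e-05 s = 293 Mbps.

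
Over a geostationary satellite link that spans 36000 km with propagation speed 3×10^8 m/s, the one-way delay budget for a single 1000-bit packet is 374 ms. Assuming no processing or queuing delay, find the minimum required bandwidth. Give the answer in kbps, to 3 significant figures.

Propagation delay = 36000000 / 300000000 = 120 ms.
Transmission budget = 374 − 120 = 254 ms.
R ≥ L / t_tx = 1000 bits / 0.254 s = 3.94 kbps.

3.94 kbps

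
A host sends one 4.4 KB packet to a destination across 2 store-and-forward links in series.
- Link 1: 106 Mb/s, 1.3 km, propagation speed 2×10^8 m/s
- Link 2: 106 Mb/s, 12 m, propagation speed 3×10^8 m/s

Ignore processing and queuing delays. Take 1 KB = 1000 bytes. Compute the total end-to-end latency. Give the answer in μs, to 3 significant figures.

L = 35200 bits.
Transmission delay per hop = L/R = 35200/106000000 = 332.075 μs; 2 hops → 664.151 μs.
Propagation delays (d/s per hop): 6.5, 0.04 μs; sum = 6.54 μs.
End-to-end = 671 μs.

671 μs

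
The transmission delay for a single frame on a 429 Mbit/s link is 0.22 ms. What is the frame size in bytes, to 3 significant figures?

L = R × t_tx = 429000000 b/s × 0.00022 s = 94380 bits.
In bytes: 94380 / 8 = 11800 bytes.

11800 bytes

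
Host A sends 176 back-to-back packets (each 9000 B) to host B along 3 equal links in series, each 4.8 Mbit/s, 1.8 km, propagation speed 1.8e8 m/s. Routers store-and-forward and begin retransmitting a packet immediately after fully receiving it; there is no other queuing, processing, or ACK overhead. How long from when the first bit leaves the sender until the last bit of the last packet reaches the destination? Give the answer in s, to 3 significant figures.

Per-hop transmission t_tx = L/R = 72000/4800000 = 0.015 s.
Per-hop propagation t_prop = 1800/180000000 = 1e-05 s.
Pipeline fill: first packet needs 3·t_tx to clear all hops; remaining 175 packets each add one t_tx.
Total = (3+176-1)·t_tx + 3·t_prop = 178·0.015 + 3·1e-05 = 2.67 s.

2.67 s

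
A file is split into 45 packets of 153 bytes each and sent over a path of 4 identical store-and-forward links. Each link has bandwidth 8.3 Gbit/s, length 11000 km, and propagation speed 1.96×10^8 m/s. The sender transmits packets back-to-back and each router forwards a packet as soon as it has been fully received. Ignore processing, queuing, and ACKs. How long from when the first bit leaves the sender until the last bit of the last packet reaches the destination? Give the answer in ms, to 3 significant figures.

224 ms

Per-hop transmission t_tx = L/R = 1224/8.3e+09 = 0.00014747 ms.
Per-hop propagation t_prop = 11000000/196000000 = 56.1224 ms.
Pipeline fill: first packet needs 4·t_tx to clear all hops; remaining 44 packets each add one t_tx.
Total = (4+45-1)·t_tx + 4·t_prop = 48·0.00014747 + 4·56.1224 = 224 ms.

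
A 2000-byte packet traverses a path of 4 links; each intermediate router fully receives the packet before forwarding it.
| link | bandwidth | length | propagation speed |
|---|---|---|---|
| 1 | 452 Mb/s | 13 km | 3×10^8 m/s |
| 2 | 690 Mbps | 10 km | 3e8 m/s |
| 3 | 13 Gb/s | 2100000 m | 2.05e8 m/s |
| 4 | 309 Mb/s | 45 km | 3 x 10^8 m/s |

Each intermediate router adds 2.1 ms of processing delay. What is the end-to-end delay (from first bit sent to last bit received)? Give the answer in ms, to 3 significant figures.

L = 2000 × 8 = 16000 bits.
Transmission delays (L/R per hop): 0.0353982, 0.0231884, 0.00123077, 0.0517799 ms; sum = 0.111597 ms.
Propagation delays (d/s per hop): 0.0433333, 0.0333333, 10.2439, 0.15 ms; sum = 10.4706 ms.
Processing at 3 router(s): 3 × 2.1 ms = 6.3 ms.
End-to-end = 16.9 ms.

16.9 ms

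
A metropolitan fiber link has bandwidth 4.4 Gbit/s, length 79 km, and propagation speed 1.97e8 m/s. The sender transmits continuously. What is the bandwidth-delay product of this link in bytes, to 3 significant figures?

221000 bytes

Propagation delay = 79000 / 197000000 = 0.000401015 s.
BDP = R × t_prop = 4400000000 × 0.000401015 = 1764470 bits.
In bytes: 1764470/8 = 221000 bytes.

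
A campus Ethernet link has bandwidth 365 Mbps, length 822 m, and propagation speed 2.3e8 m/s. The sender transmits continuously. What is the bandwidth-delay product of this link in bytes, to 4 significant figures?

163.1 bytes

Propagation delay = 822 / 2.3e+08 = 3.57391e-06 s.
BDP = R × t_prop = 365000000 × 3.57391e-06 = 1304.48 bits.
In bytes: 1304.48/8 = 163.1 bytes.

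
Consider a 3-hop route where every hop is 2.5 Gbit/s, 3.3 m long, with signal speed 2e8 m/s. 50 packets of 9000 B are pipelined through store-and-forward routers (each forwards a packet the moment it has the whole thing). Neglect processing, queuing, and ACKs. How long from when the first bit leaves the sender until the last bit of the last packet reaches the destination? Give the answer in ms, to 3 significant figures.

1.50 ms

Per-hop transmission t_tx = L/R = 72000/2500000000 = 0.0288 ms.
Per-hop propagation t_prop = 3.3/200000000 = 1.65e-05 ms.
Pipeline fill: first packet needs 3·t_tx to clear all hops; remaining 49 packets each add one t_tx.
Total = (3+50-1)·t_tx + 3·t_prop = 52·0.0288 + 3·1.65e-05 = 1.50 ms.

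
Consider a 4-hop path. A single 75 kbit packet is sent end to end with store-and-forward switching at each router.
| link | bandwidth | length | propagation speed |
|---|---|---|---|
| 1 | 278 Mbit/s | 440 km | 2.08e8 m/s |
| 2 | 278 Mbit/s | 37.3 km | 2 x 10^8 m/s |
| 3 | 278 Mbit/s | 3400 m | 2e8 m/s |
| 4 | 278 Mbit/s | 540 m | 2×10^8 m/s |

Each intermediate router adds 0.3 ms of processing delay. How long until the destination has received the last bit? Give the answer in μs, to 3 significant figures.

L = 75000 bits.
Transmission delay per hop = L/R = 75000/278000000 = 269.784 μs; 4 hops → 1079.14 μs.
Propagation delays (d/s per hop): 2115.38, 186.5, 17, 2.7 μs; sum = 2321.58 μs.
Processing at 3 router(s): 3 × 0.3 ms = 900 μs.
End-to-end = 4300 μs.

4300 μs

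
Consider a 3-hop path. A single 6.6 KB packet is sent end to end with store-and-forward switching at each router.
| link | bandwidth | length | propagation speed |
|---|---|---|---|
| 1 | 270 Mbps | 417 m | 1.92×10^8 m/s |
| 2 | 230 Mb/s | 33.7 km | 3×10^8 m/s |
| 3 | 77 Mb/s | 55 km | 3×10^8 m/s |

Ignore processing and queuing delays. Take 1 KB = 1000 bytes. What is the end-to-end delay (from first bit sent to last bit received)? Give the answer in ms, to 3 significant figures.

L = 52800 bits.
Transmission delays (L/R per hop): 0.195556, 0.229565, 0.685714 ms; sum = 1.11084 ms.
Propagation delays (d/s per hop): 0.00217188, 0.112333, 0.183333 ms; sum = 0.297839 ms.
End-to-end = 1.41 ms.

1.41 ms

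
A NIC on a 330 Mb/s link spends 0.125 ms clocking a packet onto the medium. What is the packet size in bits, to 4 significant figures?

41250 bits

L = R × t_tx = 330000000 b/s × 0.000125 s = 41250 bits.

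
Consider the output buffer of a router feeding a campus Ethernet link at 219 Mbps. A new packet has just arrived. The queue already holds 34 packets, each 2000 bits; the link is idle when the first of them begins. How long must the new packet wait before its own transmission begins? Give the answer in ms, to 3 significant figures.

Each queued packet: L/R = 2000/219000000 = 0.00913242 ms.
34 queued → 0.310502 ms.
Queuing delay = 0.311 ms.

0.311 ms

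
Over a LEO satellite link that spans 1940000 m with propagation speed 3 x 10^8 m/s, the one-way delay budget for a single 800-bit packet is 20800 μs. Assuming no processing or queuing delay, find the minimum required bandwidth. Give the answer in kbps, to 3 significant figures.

Propagation delay = 1940000 / 300000000 = 6466.67 μs.
Transmission budget = 20800 − 6466.67 = 14333.3 μs.
R ≥ L / t_tx = 800 bits / 0.0143333 s = 55.8 kbps.

55.8 kbps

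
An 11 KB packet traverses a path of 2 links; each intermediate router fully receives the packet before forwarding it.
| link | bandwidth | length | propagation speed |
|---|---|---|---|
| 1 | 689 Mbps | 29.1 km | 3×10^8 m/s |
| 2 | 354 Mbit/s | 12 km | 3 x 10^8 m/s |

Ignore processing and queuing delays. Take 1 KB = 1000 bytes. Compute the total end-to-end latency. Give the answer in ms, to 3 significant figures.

0.513 ms

L = 88000 bits.
Transmission delays (L/R per hop): 0.127721, 0.248588 ms; sum = 0.376309 ms.
Propagation delays (d/s per hop): 0.097, 0.04 ms; sum = 0.137 ms.
End-to-end = 0.513 ms.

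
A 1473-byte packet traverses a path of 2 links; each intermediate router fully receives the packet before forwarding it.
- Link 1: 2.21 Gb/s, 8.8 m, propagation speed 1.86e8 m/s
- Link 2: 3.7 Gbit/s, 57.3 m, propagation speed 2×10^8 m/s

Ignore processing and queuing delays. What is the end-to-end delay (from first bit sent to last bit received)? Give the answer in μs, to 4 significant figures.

8.851 μs

L = 1473 × 8 = 11784 bits.
Transmission delays (L/R per hop): 5.33213, 3.18486 μs; sum = 8.51699 μs.
Propagation delays (d/s per hop): 0.0473118, 0.2865 μs; sum = 0.333812 μs.
End-to-end = 8.851 μs.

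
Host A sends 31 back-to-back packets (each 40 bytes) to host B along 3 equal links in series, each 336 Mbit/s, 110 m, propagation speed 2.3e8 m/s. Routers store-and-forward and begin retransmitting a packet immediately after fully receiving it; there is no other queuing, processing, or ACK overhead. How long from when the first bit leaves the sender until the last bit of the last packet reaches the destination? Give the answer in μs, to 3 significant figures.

32.9 μs

Per-hop transmission t_tx = L/R = 320/336000000 = 0.952381 μs.
Per-hop propagation t_prop = 110/2.3e+08 = 0.478261 μs.
Pipeline fill: first packet needs 3·t_tx to clear all hops; remaining 30 packets each add one t_tx.
Total = (3+31-1)·t_tx + 3·t_prop = 33·0.952381 + 3·0.478261 = 32.9 μs.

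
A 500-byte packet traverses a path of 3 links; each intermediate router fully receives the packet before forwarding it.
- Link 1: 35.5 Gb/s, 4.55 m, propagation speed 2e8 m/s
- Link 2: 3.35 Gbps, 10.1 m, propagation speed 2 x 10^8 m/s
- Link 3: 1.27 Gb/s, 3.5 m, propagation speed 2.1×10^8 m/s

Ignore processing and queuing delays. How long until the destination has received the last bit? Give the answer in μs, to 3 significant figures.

4.55 μs

L = 500 × 8 = 4000 bits.
Transmission delays (L/R per hop): 0.112676, 1.19403, 3.14961 μs; sum = 4.45631 μs.
Propagation delays (d/s per hop): 0.02275, 0.0505, 0.0166667 μs; sum = 0.0899167 μs.
End-to-end = 4.55 μs.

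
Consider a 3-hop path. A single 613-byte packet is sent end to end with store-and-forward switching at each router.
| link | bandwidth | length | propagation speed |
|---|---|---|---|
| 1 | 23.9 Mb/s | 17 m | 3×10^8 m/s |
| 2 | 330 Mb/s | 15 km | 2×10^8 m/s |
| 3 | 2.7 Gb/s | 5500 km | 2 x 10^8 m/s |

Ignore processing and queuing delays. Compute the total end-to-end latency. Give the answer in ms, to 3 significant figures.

L = 613 × 8 = 4904 bits.
Transmission delays (L/R per hop): 0.205188, 0.0148606, 0.0018163 ms; sum = 0.221865 ms.
Propagation delays (d/s per hop): 5.66667e-05, 0.075, 27.5 ms; sum = 27.5751 ms.
End-to-end = 27.8 ms.

27.8 ms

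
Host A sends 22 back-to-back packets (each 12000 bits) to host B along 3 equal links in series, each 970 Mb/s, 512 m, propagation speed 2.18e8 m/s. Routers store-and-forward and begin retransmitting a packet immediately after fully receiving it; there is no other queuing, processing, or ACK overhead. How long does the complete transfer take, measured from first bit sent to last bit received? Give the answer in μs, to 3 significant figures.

Per-hop transmission t_tx = L/R = 12000/970000000 = 12.3711 μs.
Per-hop propagation t_prop = 512/2.18e+08 = 2.34862 μs.
Pipeline fill: first packet needs 3·t_tx to clear all hops; remaining 21 packets each add one t_tx.
Total = (3+22-1)·t_tx + 3·t_prop = 24·12.3711 + 3·2.34862 = 304 μs.

304 μs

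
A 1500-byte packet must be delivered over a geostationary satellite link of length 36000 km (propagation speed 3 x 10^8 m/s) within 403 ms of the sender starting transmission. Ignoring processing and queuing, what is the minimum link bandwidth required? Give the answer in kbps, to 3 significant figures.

42.4 kbps

L = 12000 bits.
Propagation delay = 36000000 / 300000000 = 120 ms.
Transmission budget = 403 − 120 = 283 ms.
R ≥ L / t_tx = 12000 bits / 0.283 s = 42.4 kbps.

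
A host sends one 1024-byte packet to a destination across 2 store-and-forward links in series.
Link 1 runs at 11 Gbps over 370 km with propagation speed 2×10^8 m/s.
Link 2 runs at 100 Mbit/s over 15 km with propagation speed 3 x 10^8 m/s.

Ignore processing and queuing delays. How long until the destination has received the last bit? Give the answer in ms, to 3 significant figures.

L = 1024 × 8 = 8192 bits.
Transmission delays (L/R per hop): 0.000744727, 0.08192 ms; sum = 0.0826647 ms.
Propagation delays (d/s per hop): 1.85, 0.05 ms; sum = 1.9 ms.
End-to-end = 1.98 ms.

1.98 ms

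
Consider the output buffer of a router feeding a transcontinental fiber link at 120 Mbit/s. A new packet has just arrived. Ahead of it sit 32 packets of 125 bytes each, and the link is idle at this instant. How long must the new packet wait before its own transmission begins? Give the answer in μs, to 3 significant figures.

Each queued packet: L/R = 1000/120000000 = 8.33333 μs.
32 queued → 266.667 μs.
Queuing delay = 267 μs.

267 μs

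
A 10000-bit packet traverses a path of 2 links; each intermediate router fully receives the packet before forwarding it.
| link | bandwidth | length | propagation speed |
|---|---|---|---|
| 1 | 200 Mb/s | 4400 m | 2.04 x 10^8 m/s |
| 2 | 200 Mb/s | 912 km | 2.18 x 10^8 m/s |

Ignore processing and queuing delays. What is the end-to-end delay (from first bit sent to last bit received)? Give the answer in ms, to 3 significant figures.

Transmission delay per hop = L/R = 10000/200000000 = 0.05 ms; 2 hops → 0.1 ms.
Propagation delays (d/s per hop): 0.0215686, 4.18349 ms; sum = 4.20505 ms.
End-to-end = 4.31 ms.

4.31 ms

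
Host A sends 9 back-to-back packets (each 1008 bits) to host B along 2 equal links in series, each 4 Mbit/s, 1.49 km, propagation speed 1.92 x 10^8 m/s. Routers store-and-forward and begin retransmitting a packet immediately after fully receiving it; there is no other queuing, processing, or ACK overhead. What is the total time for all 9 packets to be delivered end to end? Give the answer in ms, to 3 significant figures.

Per-hop transmission t_tx = L/R = 1008/4000000 = 0.252 ms.
Per-hop propagation t_prop = 1490/192000000 = 0.00776042 ms.
Pipeline fill: first packet needs 2·t_tx to clear all hops; remaining 8 packets each add one t_tx.
Total = (2+9-1)·t_tx + 2·t_prop = 10·0.252 + 2·0.00776042 = 2.54 ms.

2.54 ms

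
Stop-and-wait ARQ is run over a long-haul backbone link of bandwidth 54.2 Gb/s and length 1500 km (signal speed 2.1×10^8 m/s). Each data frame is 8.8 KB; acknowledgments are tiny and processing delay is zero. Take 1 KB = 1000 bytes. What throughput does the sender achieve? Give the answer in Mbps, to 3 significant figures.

t_tx = L/R = 70400/54200000000 = 1.29889e-06 s.
t_prop = 1500000/210000000 = 0.00714286 s; RTT = 0.0142857 s.
Cycle = t_tx + RTT = 0.014287 s.
Throughput = L / cycle = 70400 / 0.014287 = 4.93 Mbps.

4.93 Mbps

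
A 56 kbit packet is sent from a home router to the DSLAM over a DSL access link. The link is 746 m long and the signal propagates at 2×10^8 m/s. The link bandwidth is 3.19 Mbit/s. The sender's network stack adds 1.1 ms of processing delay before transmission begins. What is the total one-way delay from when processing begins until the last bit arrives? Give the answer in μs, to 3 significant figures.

18700 μs

L = 56000 bits.
Transmission delay = L/R = 56000 / 3190000 = 17554.9 μs.
Propagation delay = d/s = 746 m / 200000000 m/s = 3.73 μs.
Plus processing delay 1.1 ms = 1100 μs.
Total = 18700 μs.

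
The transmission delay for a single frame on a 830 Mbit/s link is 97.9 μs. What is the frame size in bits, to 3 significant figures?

81300 bits

L = R × t_tx = 830000000 b/s × 9.79e-05 s = 81257 bits.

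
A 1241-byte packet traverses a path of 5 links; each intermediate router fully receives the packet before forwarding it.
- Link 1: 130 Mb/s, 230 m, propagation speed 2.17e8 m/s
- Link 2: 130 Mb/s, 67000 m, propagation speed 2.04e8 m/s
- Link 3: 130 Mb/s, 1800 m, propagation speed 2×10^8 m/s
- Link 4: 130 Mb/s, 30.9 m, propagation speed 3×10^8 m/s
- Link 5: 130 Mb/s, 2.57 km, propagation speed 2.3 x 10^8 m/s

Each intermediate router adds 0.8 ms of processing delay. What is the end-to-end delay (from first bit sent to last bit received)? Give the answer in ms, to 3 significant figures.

3.93 ms

L = 1241 × 8 = 9928 bits.
Transmission delay per hop = L/R = 9928/130000000 = 0.0763692 ms; 5 hops → 0.381846 ms.
Propagation delays (d/s per hop): 0.00105991, 0.328431, 0.009, 0.000103, 0.0111739 ms; sum = 0.349768 ms.
Processing at 4 router(s): 4 × 0.8 ms = 3.2 ms.
End-to-end = 3.93 ms.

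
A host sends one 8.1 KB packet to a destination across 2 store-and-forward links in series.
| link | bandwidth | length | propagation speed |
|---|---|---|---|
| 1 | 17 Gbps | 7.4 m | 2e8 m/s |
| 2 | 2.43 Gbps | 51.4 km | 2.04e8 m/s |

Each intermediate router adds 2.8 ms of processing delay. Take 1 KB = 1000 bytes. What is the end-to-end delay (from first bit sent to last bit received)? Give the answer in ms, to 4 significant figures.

L = 64800 bits.
Transmission delays (L/R per hop): 0.00381176, 0.0266667 ms; sum = 0.0304784 ms.
Propagation delays (d/s per hop): 3.7e-05, 0.251961 ms; sum = 0.251998 ms.
Processing at 1 router(s): 1 × 2.8 ms = 2.8 ms.
End-to-end = 3.082 ms.

3.082 ms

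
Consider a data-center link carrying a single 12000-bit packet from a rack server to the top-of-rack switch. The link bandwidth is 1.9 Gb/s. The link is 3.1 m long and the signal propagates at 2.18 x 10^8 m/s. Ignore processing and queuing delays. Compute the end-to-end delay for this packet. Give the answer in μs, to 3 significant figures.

Transmission delay = L/R = 12000 / 1900000000 = 6.31579 μs.
Propagation delay = d/s = 3.1 m / 2.18e+08 m/s = 0.0142202 μs.
Total = 6.33 μs.

6.33 μs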